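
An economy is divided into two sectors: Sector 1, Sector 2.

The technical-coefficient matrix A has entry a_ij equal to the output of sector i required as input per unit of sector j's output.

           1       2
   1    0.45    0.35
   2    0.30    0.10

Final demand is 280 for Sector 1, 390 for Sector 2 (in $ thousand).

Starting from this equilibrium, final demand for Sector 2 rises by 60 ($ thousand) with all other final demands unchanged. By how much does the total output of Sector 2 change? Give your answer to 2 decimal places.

I − A =
  [   0.55    -0.35]
  [  -0.30     0.90]
det(I−A) = (0.55)(0.90) − (-0.35)(-0.30) = 0.3900
adj(I−A) = [[0.90, 0.35], [0.30, 0.55]]
(I − A)⁻¹ = adj(I−A) / det(I−A) ≈
  [   2.3077     0.8974]
  [   0.7692     1.4103]
Δx = (I − A)⁻¹ Δd with Δd having +60 in the Sector 2 component and 0 elsewhere.
So Δx_2 = L_22 · (+60), where L_22 = adj(I−A)_22 / det(I−A) = 0.55 / 0.3900.
Δx_2 = 0.55 × (+60) / 0.3900 = 33.00 / 0.3900 ≈ 84.62.

Δx_2 = 84.62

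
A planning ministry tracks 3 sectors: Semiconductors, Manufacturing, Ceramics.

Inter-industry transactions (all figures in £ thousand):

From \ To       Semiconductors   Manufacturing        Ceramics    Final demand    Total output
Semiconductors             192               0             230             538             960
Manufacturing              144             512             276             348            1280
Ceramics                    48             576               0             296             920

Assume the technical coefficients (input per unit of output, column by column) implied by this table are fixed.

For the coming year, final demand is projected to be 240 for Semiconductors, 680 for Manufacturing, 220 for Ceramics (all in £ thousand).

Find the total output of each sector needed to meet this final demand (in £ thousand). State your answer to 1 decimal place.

Technical coefficients a_ij = z_ij / X_j:
  a_11 = 192/960 = 0.20, a_21 = 144/960 = 0.15, a_31 = 48/960 = 0.05
  a_12 = 0/1280 = 0.00, a_22 = 512/1280 = 0.40, a_32 = 576/1280 = 0.45
  a_13 = 230/920 = 0.25, a_23 = 276/920 = 0.30, a_33 = 0/920 = 0.00
I − A =
  [   0.80     0.00    -0.25]
  [  -0.15     0.60    -0.30]
  [  -0.05    -0.45     1.00]
Cofactors of I−A, C_ij = (−1)^(i+j)·(minor ij) (rows/columns in the sector order above):
  C_11 = (0.60)(1.00) − (-0.30)(-0.45) = 0.4650
  C_12 = −[(-0.15)(1.00) − (-0.30)(-0.05)] = 0.1650
  C_13 = (-0.15)(-0.45) − (0.60)(-0.05) = 0.0975
  C_21 = −[(0.00)(1.00) − (-0.25)(-0.45)] = 0.1125
  C_22 = (0.80)(1.00) − (-0.25)(-0.05) = 0.7875
  C_23 = −[(0.80)(-0.45) − (0.00)(-0.05)] = 0.3600
  C_31 = (0.00)(-0.30) − (-0.25)(0.60) = 0.1500
  C_32 = −[(0.80)(-0.30) − (-0.25)(-0.15)] = 0.2775
  C_33 = (0.80)(0.60) − (0.00)(-0.15) = 0.4800
det(I−A) = Σ_j (I−A)_1j·C_1j = (0.80)(0.4650) + (0.00)(0.1650) + (-0.25)(0.0975) = 0.347625
adj(I−A) = Cᵀ =
  [ 0.4650   0.1125   0.1500]
  [ 0.1650   0.7875   0.2775]
  [ 0.0975   0.3600   0.4800]
(I − A)⁻¹ = adj(I−A) / det(I−A) ≈
  [   1.3376     0.3236     0.4315]
  [   0.4746     2.2654     0.7983]
  [   0.2805     1.0356     1.3808]
x = (I − A)⁻¹ d = adj(I−A)·d / det(I−A), with det(I−A) = 0.347625:
  x_1 = (0.4650·240 + 0.1125·680 + 0.1500·220) / 0.347625 = 221.10 / 0.347625 ≈ 636.0
  x_2 = (0.1650·240 + 0.7875·680 + 0.2775·220) / 0.347625 = 636.15 / 0.347625 ≈ 1830.0
  x_3 = (0.0975·240 + 0.3600·680 + 0.4800·220) / 0.347625 = 373.80 / 0.347625 ≈ 1075.3

x_1 = 636.0, x_2 = 1830.0, x_3 = 1075.3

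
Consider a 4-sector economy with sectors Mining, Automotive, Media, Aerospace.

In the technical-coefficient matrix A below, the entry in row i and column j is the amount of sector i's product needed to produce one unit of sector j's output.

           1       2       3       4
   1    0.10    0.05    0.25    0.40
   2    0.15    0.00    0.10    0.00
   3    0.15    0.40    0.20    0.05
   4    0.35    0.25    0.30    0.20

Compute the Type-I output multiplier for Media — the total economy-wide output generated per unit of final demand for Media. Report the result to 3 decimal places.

I − A =
  [   0.90    -0.05    -0.25    -0.40]
  [  -0.15     1.00    -0.10     0.00]
  [  -0.15    -0.40     0.80    -0.05]
  [  -0.35    -0.25    -0.30     0.80]
Compute the cofactors C_ij = (−1)^(i+j)·(3×3 minor ij) of I−A; the adjugate is their transpose:
adj(I−A) = Cᵀ =
  [ 0.591750   0.242375   0.334000   0.316750]
  [ 0.107500   0.398125   0.106000   0.060375]
  [ 0.187375   0.265125   0.559000   0.128625]
  [ 0.362750   0.329875   0.388875   0.624750]
det(I−A) = Σ_j (I−A)_1j·C_1j = (0.90)(0.591750) + (-0.05)(0.107500) + (-0.25)(0.187375) + (-0.40)(0.362750) = 0.33525625
(I − A)⁻¹ = adj(I−A) / det(I−A) ≈
  [   1.7651     0.7230     0.9963     0.9448]
  [   0.3207     1.1875     0.3162     0.1801]
  [   0.5589     0.7908     1.6674     0.3837]
  [   1.0820     0.9839     1.1599     1.8635]
The output multiplier for sector j is the column-j sum of the Leontief inverse (I − A)⁻¹ = adj(I−A) / det(I−A).
Column 3 of adj(I−A): (0.334000, 0.106000, 0.559000, 0.388875); det(I−A) = 0.33525625.
m_3 = (0.334000 + 0.106000 + 0.559000 + 0.388875) / 0.33525625 = 1.387875 / 0.33525625 ≈ 4.140.

m_3 = 4.140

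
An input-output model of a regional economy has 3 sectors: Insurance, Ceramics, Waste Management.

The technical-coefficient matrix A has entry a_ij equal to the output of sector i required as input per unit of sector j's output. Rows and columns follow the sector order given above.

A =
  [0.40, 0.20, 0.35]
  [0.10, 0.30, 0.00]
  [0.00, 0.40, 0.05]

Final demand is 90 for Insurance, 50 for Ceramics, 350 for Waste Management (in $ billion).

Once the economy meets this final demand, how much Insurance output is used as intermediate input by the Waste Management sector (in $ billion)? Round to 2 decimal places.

I − A =
  [   0.60    -0.20    -0.35]
  [  -0.10     0.70     0.00]
  [   0.00    -0.40     0.95]
Cofactors of I−A, C_ij = (−1)^(i+j)·(minor ij) (rows/columns in the sector order above):
  C_11 = (0.70)(0.95) − (0.00)(-0.40) = 0.6650
  C_12 = −[(-0.10)(0.95) − (0.00)(0.00)] = 0.0950
  C_13 = (-0.10)(-0.40) − (0.70)(0.00) = 0.0400
  C_21 = −[(-0.20)(0.95) − (-0.35)(-0.40)] = 0.3300
  C_22 = (0.60)(0.95) − (-0.35)(0.00) = 0.5700
  C_23 = −[(0.60)(-0.40) − (-0.20)(0.00)] = 0.2400
  C_31 = (-0.20)(0.00) − (-0.35)(0.70) = 0.2450
  C_32 = −[(0.60)(0.00) − (-0.35)(-0.10)] = 0.0350
  C_33 = (0.60)(0.70) − (-0.20)(-0.10) = 0.4000
det(I−A) = Σ_j (I−A)_1j·C_1j = (0.60)(0.6650) + (-0.20)(0.0950) + (-0.35)(0.0400) = 0.3660
adj(I−A) = Cᵀ =
  [ 0.6650   0.3300   0.2450]
  [ 0.0950   0.5700   0.0350]
  [ 0.0400   0.2400   0.4000]
(I − A)⁻¹ = adj(I−A) / det(I−A) ≈
  [   1.8169     0.9016     0.6694]
  [   0.2596     1.5574     0.0956]
  [   0.1093     0.6557     1.0929]
First solve x = (I − A)⁻¹ d = adj(I−A)·d / det(I−A); in particular x_W = (0.0400·90 + 0.2400·50 + 0.4000·350) / 0.3660 = 155.60 / 0.3660 ≈ 425.1366.
Intermediate flow from I to W: z_IW = a_IW · x_W = 0.35 × 155.60 / 0.3660 = 54.46 / 0.3660 ≈ 148.80.

z_IW = 148.80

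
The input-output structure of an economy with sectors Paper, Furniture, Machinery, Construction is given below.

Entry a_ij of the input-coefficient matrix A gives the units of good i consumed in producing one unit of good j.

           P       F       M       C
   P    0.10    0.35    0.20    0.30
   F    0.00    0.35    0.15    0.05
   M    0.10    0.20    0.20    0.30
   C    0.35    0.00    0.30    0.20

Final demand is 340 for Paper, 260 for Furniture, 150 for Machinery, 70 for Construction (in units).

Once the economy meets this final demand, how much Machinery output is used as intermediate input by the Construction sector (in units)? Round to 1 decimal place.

I − A =
  [   0.90    -0.35    -0.20    -0.30]
  [   0.00     0.65    -0.15    -0.05]
  [  -0.10    -0.20     0.80    -0.30]
  [  -0.35     0.00    -0.30     0.80]
Compute the cofactors C_ij = (−1)^(i+j)·(3×3 minor ij) of I−A; the adjugate is their transpose:
adj(I−A) = Cᵀ =
  [ 0.330500   0.242500   0.209750   0.217750]
  [ 0.043250   0.365000   0.109250   0.080000]
  [ 0.123750   0.187750   0.393625   0.205750]
  [ 0.191000   0.176500   0.239375   0.422750]
det(I−A) = Σ_j (I−A)_1j·C_1j = (0.90)(0.330500) + (-0.35)(0.043250) + (-0.20)(0.123750) + (-0.30)(0.191000) = 0.2002625
(I − A)⁻¹ = adj(I−A) / det(I−A) ≈
  [   1.6503     1.2109     1.0474     1.0873]
  [   0.2160     1.8226     0.5455     0.3995]
  [   0.6179     0.9375     1.9655     1.0274]
  [   0.9537     0.8813     1.1953     2.1110]
First solve x = (I − A)⁻¹ d = adj(I−A)·d / det(I−A); in particular x_C = (0.191000·340 + 0.176500·260 + 0.239375·150 + 0.422750·70) / 0.2002625 = 176.32875 / 0.2002625 ≈ 880.488.
Intermediate flow from M to C: z_MC = a_MC · x_C = 0.30 × 176.32875 / 0.2002625 = 52.898625 / 0.2002625 ≈ 264.1.

z_MC = 264.1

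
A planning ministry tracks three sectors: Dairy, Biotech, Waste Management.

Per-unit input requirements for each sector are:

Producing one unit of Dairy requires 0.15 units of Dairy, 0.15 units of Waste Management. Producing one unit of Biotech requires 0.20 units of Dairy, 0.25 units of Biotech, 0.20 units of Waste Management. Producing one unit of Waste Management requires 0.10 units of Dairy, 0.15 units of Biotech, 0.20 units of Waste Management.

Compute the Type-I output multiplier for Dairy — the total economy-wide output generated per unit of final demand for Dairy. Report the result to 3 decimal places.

I − A =
  [   0.85    -0.20    -0.10]
  [   0.00     0.75    -0.15]
  [  -0.15    -0.20     0.80]
Cofactors of I−A, C_ij = (−1)^(i+j)·(minor ij) (rows/columns in the sector order above):
  C_11 = (0.75)(0.80) − (-0.15)(-0.20) = 0.5700
  C_12 = −[(0.00)(0.80) − (-0.15)(-0.15)] = 0.0225
  C_13 = (0.00)(-0.20) − (0.75)(-0.15) = 0.1125
  C_21 = −[(-0.20)(0.80) − (-0.10)(-0.20)] = 0.1800
  C_22 = (0.85)(0.80) − (-0.10)(-0.15) = 0.6650
  C_23 = −[(0.85)(-0.20) − (-0.20)(-0.15)] = 0.2000
  C_31 = (-0.20)(-0.15) − (-0.10)(0.75) = 0.1050
  C_32 = −[(0.85)(-0.15) − (-0.10)(0.00)] = 0.1275
  C_33 = (0.85)(0.75) − (-0.20)(0.00) = 0.6375
det(I−A) = Σ_j (I−A)_1j·C_1j = (0.85)(0.5700) + (-0.20)(0.0225) + (-0.10)(0.1125) = 0.46875
adj(I−A) = Cᵀ =
  [ 0.5700   0.1800   0.1050]
  [ 0.0225   0.6650   0.1275]
  [ 0.1125   0.2000   0.6375]
(I − A)⁻¹ = adj(I−A) / det(I−A) ≈
  [   1.2160     0.3840     0.2240]
  [   0.0480     1.4187     0.2720]
  [   0.2400     0.4267     1.3600]
The output multiplier for sector j is the column-j sum of the Leontief inverse (I − A)⁻¹ = adj(I−A) / det(I−A).
Column 1 of adj(I−A): (0.5700, 0.0225, 0.1125); det(I−A) = 0.46875.
m_1 = (0.5700 + 0.0225 + 0.1125) / 0.46875 = 0.705 / 0.46875 = 1.504.

m_1 = 1.504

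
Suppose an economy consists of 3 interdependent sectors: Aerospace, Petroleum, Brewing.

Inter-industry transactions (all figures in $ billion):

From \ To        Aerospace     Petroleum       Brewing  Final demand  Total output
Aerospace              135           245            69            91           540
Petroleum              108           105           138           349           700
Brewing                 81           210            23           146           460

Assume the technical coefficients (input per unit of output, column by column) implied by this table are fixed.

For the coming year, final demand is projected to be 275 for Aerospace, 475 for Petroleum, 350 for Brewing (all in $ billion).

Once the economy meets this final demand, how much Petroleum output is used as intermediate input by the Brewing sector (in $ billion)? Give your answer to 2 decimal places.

z_PB = 267.91

Technical coefficients a_ij = z_ij / X_j:
  a_AA = 135/540 = 0.25, a_PA = 108/540 = 0.20, a_BA = 81/540 = 0.15
  a_AP = 245/700 = 0.35, a_PP = 105/700 = 0.15, a_BP = 210/700 = 0.30
  a_AB = 69/460 = 0.15, a_PB = 138/460 = 0.30, a_BB = 23/460 = 0.05
I − A =
  [   0.75    -0.35    -0.15]
  [  -0.20     0.85    -0.30]
  [  -0.15    -0.30     0.95]
Cofactors of I−A, C_ij = (−1)^(i+j)·(minor ij) (rows/columns in the sector order above):
  C_11 = (0.85)(0.95) − (-0.30)(-0.30) = 0.7175
  C_12 = −[(-0.20)(0.95) − (-0.30)(-0.15)] = 0.2350
  C_13 = (-0.20)(-0.30) − (0.85)(-0.15) = 0.1875
  C_21 = −[(-0.35)(0.95) − (-0.15)(-0.30)] = 0.3775
  C_22 = (0.75)(0.95) − (-0.15)(-0.15) = 0.6900
  C_23 = −[(0.75)(-0.30) − (-0.35)(-0.15)] = 0.2775
  C_31 = (-0.35)(-0.30) − (-0.15)(0.85) = 0.2325
  C_32 = −[(0.75)(-0.30) − (-0.15)(-0.20)] = 0.2550
  C_33 = (0.75)(0.85) − (-0.35)(-0.20) = 0.5675
det(I−A) = Σ_j (I−A)_1j·C_1j = (0.75)(0.7175) + (-0.35)(0.2350) + (-0.15)(0.1875) = 0.42775
adj(I−A) = Cᵀ =
  [ 0.7175   0.3775   0.2325]
  [ 0.2350   0.6900   0.2550]
  [ 0.1875   0.2775   0.5675]
(I − A)⁻¹ = adj(I−A) / det(I−A) ≈
  [   1.6774     0.8825     0.5435]
  [   0.5494     1.6131     0.5961]
  [   0.4383     0.6487     1.3267]
First solve x = (I − A)⁻¹ d = adj(I−A)·d / det(I−A); in particular x_B = (0.1875·275 + 0.2775·475 + 0.5675·350) / 0.42775 = 382.00 / 0.42775 ≈ 893.0450.
Intermediate flow from P to B: z_PB = a_PB · x_B = 0.30 × 382.00 / 0.42775 = 114.60 / 0.42775 ≈ 267.91.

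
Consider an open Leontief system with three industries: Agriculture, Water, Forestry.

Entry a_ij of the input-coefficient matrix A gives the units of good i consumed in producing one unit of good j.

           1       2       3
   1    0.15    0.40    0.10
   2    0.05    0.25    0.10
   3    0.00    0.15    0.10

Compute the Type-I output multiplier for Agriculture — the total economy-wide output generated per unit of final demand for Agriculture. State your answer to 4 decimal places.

I − A =
  [   0.85    -0.40    -0.10]
  [  -0.05     0.75    -0.10]
  [   0.00    -0.15     0.90]
Cofactors of I−A, C_ij = (−1)^(i+j)·(minor ij) (rows/columns in the sector order above):
  C_11 = (0.75)(0.90) − (-0.10)(-0.15) = 0.6600
  C_12 = −[(-0.05)(0.90) − (-0.10)(0.00)] = 0.0450
  C_13 = (-0.05)(-0.15) − (0.75)(0.00) = 0.0075
  C_21 = −[(-0.40)(0.90) − (-0.10)(-0.15)] = 0.3750
  C_22 = (0.85)(0.90) − (-0.10)(0.00) = 0.7650
  C_23 = −[(0.85)(-0.15) − (-0.40)(0.00)] = 0.1275
  C_31 = (-0.40)(-0.10) − (-0.10)(0.75) = 0.1150
  C_32 = −[(0.85)(-0.10) − (-0.10)(-0.05)] = 0.0900
  C_33 = (0.85)(0.75) − (-0.40)(-0.05) = 0.6175
det(I−A) = Σ_j (I−A)_1j·C_1j = (0.85)(0.6600) + (-0.40)(0.0450) + (-0.10)(0.0075) = 0.54225
adj(I−A) = Cᵀ =
  [ 0.6600   0.3750   0.1150]
  [ 0.0450   0.7650   0.0900]
  [ 0.0075   0.1275   0.6175]
(I − A)⁻¹ = adj(I−A) / det(I−A) ≈
  [   1.21715     0.69156     0.21208]
  [   0.08299     1.41079     0.16598]
  [   0.01383     0.23513     1.13877]
The output multiplier for sector j is the column-j sum of the Leontief inverse (I − A)⁻¹ = adj(I−A) / det(I−A).
Column 1 of adj(I−A): (0.6600, 0.0450, 0.0075); det(I−A) = 0.54225.
m_1 = (0.6600 + 0.0450 + 0.0075) / 0.54225 = 0.7125 / 0.54225 ≈ 1.3140.

m_1 = 1.3140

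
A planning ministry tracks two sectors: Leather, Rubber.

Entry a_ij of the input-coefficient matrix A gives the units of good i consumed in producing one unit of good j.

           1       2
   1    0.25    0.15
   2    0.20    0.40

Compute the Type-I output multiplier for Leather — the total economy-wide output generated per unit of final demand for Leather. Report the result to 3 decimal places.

m_1 = 1.905

I − A =
  [   0.75    -0.15]
  [  -0.20     0.60]
det(I−A) = (0.75)(0.60) − (-0.15)(-0.20) = 0.4200
adj(I−A) = [[0.60, 0.15], [0.20, 0.75]]
(I − A)⁻¹ = adj(I−A) / det(I−A) ≈
  [   1.4286     0.3571]
  [   0.4762     1.7857]
The output multiplier for sector j is the column-j sum of the Leontief inverse (I − A)⁻¹ = adj(I−A) / det(I−A).
Column 1 of adj(I−A): (0.60, 0.20); det(I−A) = 0.4200.
m_1 = (0.60 + 0.20) / 0.4200 = 0.80 / 0.4200 ≈ 1.905.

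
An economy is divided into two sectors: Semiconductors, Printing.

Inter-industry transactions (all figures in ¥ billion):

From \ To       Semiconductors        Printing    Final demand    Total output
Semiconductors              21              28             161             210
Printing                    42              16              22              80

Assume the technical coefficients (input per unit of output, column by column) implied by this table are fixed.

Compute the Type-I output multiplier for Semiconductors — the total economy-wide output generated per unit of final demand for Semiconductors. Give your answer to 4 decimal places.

m_S = 1.5385

Technical coefficients a_ij = z_ij / X_j:
  a_SS = 21/210 = 0.10, a_PS = 42/210 = 0.20
  a_SP = 28/80 = 0.35, a_PP = 16/80 = 0.20
I − A =
  [   0.90    -0.35]
  [  -0.20     0.80]
det(I−A) = (0.90)(0.80) − (-0.35)(-0.20) = 0.6500
adj(I−A) = [[0.80, 0.35], [0.20, 0.90]]
(I − A)⁻¹ = adj(I−A) / det(I−A) ≈
  [   1.23077     0.53846]
  [   0.30769     1.38462]
The output multiplier for sector j is the column-j sum of the Leontief inverse (I − A)⁻¹ = adj(I−A) / det(I−A).
Column S of adj(I−A): (0.80, 0.20); det(I−A) = 0.6500.
m_S = (0.80 + 0.20) / 0.6500 = 1.00 / 0.6500 ≈ 1.5385.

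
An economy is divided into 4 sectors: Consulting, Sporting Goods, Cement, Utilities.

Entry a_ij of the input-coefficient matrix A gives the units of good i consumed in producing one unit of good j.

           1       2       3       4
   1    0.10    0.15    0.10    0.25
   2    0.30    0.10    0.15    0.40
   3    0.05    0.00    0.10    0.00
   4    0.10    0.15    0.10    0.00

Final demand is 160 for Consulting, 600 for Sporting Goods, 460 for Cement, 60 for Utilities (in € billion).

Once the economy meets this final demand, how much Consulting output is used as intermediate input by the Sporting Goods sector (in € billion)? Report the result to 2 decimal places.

I − A =
  [   0.90    -0.15    -0.10    -0.25]
  [  -0.30     0.90    -0.15    -0.40]
  [  -0.05     0.00     0.90     0.00]
  [  -0.10    -0.15    -0.10     1.00]
Compute the cofactors C_ij = (−1)^(i+j)·(3×3 minor ij) of I−A; the adjugate is their transpose:
adj(I−A) = Cᵀ =
  [ 0.756000   0.168750   0.140625   0.256500]
  [ 0.315500   0.781250   0.208750   0.391375]
  [ 0.042000   0.009375   0.671250   0.014250]
  [ 0.127125   0.135000   0.112500   0.682875]
det(I−A) = Σ_j (I−A)_1j·C_1j = (0.90)(0.756000) + (-0.15)(0.315500) + (-0.10)(0.042000) + (-0.25)(0.127125) = 0.59709375
(I − A)⁻¹ = adj(I−A) / det(I−A) ≈
  [   1.2661     0.2826     0.2355     0.4296]
  [   0.5284     1.3084     0.3496     0.6555]
  [   0.0703     0.0157     1.1242     0.0239]
  [   0.2129     0.2261     0.1884     1.1437]
First solve x = (I − A)⁻¹ d = adj(I−A)·d / det(I−A); in particular x_2 = (0.315500·160 + 0.781250·600 + 0.208750·460 + 0.391375·60) / 0.59709375 = 638.7375 / 0.59709375 ≈ 1069.7441.
Intermediate flow from 1 to 2: z_12 = a_12 · x_2 = 0.15 × 638.7375 / 0.59709375 = 95.810625 / 0.59709375 ≈ 160.46.

z_12 = 160.46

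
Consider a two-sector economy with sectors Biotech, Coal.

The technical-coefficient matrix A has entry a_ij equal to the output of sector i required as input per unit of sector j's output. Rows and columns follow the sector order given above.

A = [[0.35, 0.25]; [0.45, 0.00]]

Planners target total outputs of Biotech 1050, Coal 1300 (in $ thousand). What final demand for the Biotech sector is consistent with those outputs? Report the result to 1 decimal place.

d_B = 357.5

I − A =
  [   0.65    -0.25]
  [  -0.45     1.00]
d = (I − A) x:
  d_B = (+0.65)·1050 + (-0.25)·1300 = 357.5
  d_C = (-0.45)·1050 + (+1.00)·1300 = 827.5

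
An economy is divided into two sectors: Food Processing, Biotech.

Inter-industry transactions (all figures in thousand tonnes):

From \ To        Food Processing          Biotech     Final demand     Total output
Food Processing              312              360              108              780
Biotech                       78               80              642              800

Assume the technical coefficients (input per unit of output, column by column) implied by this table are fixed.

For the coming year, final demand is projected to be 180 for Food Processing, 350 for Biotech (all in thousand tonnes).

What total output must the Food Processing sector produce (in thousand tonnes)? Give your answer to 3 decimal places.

x_1 = 645.455

Technical coefficients a_ij = z_ij / X_j:
  a_11 = 312/780 = 0.40, a_21 = 78/780 = 0.10
  a_12 = 360/800 = 0.45, a_22 = 80/800 = 0.10
I − A =
  [   0.60    -0.45]
  [  -0.10     0.90]
det(I−A) = (0.60)(0.90) − (-0.45)(-0.10) = 0.4950
adj(I−A) = [[0.90, 0.45], [0.10, 0.60]]
(I − A)⁻¹ = adj(I−A) / det(I−A) ≈
  [   1.8182     0.9091]
  [   0.2020     1.2121]
x = (I − A)⁻¹ d = adj(I−A)·d / det(I−A), with det(I−A) = 0.4950:
  x_1 = (0.90·180 + 0.45·350) / 0.4950 = 319.50 / 0.4950 ≈ 645.455
  x_2 = (0.10·180 + 0.60·350) / 0.4950 = 228.00 / 0.4950 ≈ 460.606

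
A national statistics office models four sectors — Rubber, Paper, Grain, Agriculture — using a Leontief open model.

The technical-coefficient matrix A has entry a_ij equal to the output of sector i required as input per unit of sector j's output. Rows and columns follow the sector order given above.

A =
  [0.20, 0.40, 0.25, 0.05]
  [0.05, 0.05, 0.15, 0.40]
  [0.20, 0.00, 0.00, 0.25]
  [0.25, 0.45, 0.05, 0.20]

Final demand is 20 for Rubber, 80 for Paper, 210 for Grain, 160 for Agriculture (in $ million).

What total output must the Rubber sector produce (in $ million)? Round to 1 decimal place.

I − A =
  [   0.80    -0.40    -0.25    -0.05]
  [  -0.05     0.95    -0.15    -0.40]
  [  -0.20     0.00     1.00    -0.25]
  [  -0.25    -0.45    -0.05     0.80]
Compute the cofactors C_ij = (−1)^(i+j)·(3×3 minor ij) of I−A; the adjugate is their transpose:
adj(I−A) = Cᵀ =
  [ 0.551250   0.365625   0.206750   0.281875]
  [ 0.176750   0.561375   0.145250   0.337125]
  [ 0.181000   0.183500   0.395000   0.226500]
  [ 0.283000   0.441500   0.171000   0.680500]
det(I−A) = Σ_j (I−A)_1j·C_1j = (0.80)(0.551250) + (-0.40)(0.176750) + (-0.25)(0.181000) + (-0.05)(0.283000) = 0.3109
(I − A)⁻¹ = adj(I−A) / det(I−A) ≈
  [   1.7731     1.1760     0.6650     0.9066]
  [   0.5685     1.8056     0.4672     1.0844]
  [   0.5822     0.5902     1.2705     0.7285]
  [   0.9103     1.4201     0.5500     2.1888]
x = (I − A)⁻¹ d = adj(I−A)·d / det(I−A), with det(I−A) = 0.3109:
  x_R = (0.551250·20 + 0.365625·80 + 0.206750·210 + 0.281875·160) / 0.3109 = 128.7925 / 0.3109 ≈ 414.3
  x_P = (0.176750·20 + 0.561375·80 + 0.145250·210 + 0.337125·160) / 0.3109 = 132.8875 / 0.3109 ≈ 427.4
  x_G = (0.181000·20 + 0.183500·80 + 0.395000·210 + 0.226500·160) / 0.3109 = 137.49 / 0.3109 ≈ 442.2
  x_A = (0.283000·20 + 0.441500·80 + 0.171000·210 + 0.680500·160) / 0.3109 = 185.77 / 0.3109 ≈ 597.5

x_R = 414.3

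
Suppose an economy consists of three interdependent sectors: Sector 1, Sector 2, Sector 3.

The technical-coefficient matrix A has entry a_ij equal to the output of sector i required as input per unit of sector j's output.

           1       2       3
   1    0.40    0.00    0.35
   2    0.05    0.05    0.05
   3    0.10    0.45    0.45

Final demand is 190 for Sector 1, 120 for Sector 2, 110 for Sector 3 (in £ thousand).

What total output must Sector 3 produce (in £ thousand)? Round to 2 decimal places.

I − A =
  [   0.60     0.00    -0.35]
  [  -0.05     0.95    -0.05]
  [  -0.10    -0.45     0.55]
Cofactors of I−A, C_ij = (−1)^(i+j)·(minor ij) (rows/columns in the sector order above):
  C_11 = (0.95)(0.55) − (-0.05)(-0.45) = 0.5000
  C_12 = −[(-0.05)(0.55) − (-0.05)(-0.10)] = 0.0325
  C_13 = (-0.05)(-0.45) − (0.95)(-0.10) = 0.1175
  C_21 = −[(0.00)(0.55) − (-0.35)(-0.45)] = 0.1575
  C_22 = (0.60)(0.55) − (-0.35)(-0.10) = 0.2950
  C_23 = −[(0.60)(-0.45) − (0.00)(-0.10)] = 0.2700
  C_31 = (0.00)(-0.05) − (-0.35)(0.95) = 0.3325
  C_32 = −[(0.60)(-0.05) − (-0.35)(-0.05)] = 0.0475
  C_33 = (0.60)(0.95) − (0.00)(-0.05) = 0.5700
det(I−A) = Σ_j (I−A)_1j·C_1j = (0.60)(0.5000) + (0.00)(0.0325) + (-0.35)(0.1175) = 0.258875
adj(I−A) = Cᵀ =
  [ 0.5000   0.1575   0.3325]
  [ 0.0325   0.2950   0.0475]
  [ 0.1175   0.2700   0.5700]
(I − A)⁻¹ = adj(I−A) / det(I−A) ≈
  [   1.9314     0.6084     1.2844]
  [   0.1255     1.1395     0.1835]
  [   0.4539     1.0430     2.2018]
x = (I − A)⁻¹ d = adj(I−A)·d / det(I−A), with det(I−A) = 0.258875:
  x_1 = (0.5000·190 + 0.1575·120 + 0.3325·110) / 0.258875 = 150.475 / 0.258875 ≈ 581.27
  x_2 = (0.0325·190 + 0.2950·120 + 0.0475·110) / 0.258875 = 46.80 / 0.258875 ≈ 180.78
  x_3 = (0.1175·190 + 0.2700·120 + 0.5700·110) / 0.258875 = 117.425 / 0.258875 ≈ 453.60

x_3 = 453.60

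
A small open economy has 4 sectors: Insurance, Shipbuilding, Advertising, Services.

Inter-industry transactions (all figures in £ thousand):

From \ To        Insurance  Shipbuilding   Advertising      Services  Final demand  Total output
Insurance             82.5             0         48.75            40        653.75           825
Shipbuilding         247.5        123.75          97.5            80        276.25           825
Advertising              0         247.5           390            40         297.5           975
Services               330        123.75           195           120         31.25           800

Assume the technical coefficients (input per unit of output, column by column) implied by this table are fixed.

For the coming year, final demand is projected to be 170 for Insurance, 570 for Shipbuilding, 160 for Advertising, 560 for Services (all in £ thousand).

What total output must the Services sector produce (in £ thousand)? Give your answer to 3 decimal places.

Technical coefficients a_ij = z_ij / X_j:
  a_11 = 82.5/825 = 0.10, a_21 = 247.5/825 = 0.30, a_31 = 0/825 = 0.00, a_41 = 330/825 = 0.40
  a_12 = 0/825 = 0.00, a_22 = 123.75/825 = 0.15, a_32 = 247.5/825 = 0.30, a_42 = 123.75/825 = 0.15
  a_13 = 48.75/975 = 0.05, a_23 = 97.5/975 = 0.10, a_33 = 390/975 = 0.40, a_43 = 195/975 = 0.20
  a_14 = 40/800 = 0.05, a_24 = 80/800 = 0.10, a_34 = 40/800 = 0.05, a_44 = 120/800 = 0.15
I − A =
  [   0.90     0.00    -0.05    -0.05]
  [  -0.30     0.85    -0.10    -0.10]
  [   0.00    -0.30     0.60    -0.05]
  [  -0.40    -0.15    -0.20     0.85]
Compute the cofactors C_ij = (−1)^(i+j)·(3×3 minor ij) of I−A; the adjugate is their transpose:
adj(I−A) = Cᵀ =
  [ 0.383750   0.020625   0.044625   0.027625]
  [ 0.176000   0.437000   0.110250   0.068250]
  [ 0.107750   0.230250   0.617500   0.069750]
  [ 0.237000   0.141000   0.185750   0.427500]
det(I−A) = Σ_j (I−A)_1j·C_1j = (0.90)(0.383750) + (0.00)(0.176000) + (-0.05)(0.107750) + (-0.05)(0.237000) = 0.3281375
(I − A)⁻¹ = adj(I−A) / det(I−A) ≈
  [   1.1695     0.0629     0.1360     0.0842]
  [   0.5364     1.3318     0.3360     0.2080]
  [   0.3284     0.7017     1.8818     0.2126]
  [   0.7223     0.4297     0.5661     1.3028]
x = (I − A)⁻¹ d = adj(I−A)·d / det(I−A), with det(I−A) = 0.3281375:
  x_1 = (0.383750·170 + 0.020625·570 + 0.044625·160 + 0.027625·560) / 0.3281375 = 99.60375 / 0.3281375 ≈ 303.543
  x_2 = (0.176000·170 + 0.437000·570 + 0.110250·160 + 0.068250·560) / 0.3281375 = 334.87 / 0.3281375 ≈ 1020.517
  x_3 = (0.107750·170 + 0.230250·570 + 0.617500·160 + 0.069750·560) / 0.3281375 = 287.42 / 0.3281375 ≈ 875.913
  x_4 = (0.237000·170 + 0.141000·570 + 0.185750·160 + 0.427500·560) / 0.3281375 = 389.78 / 0.3281375 ≈ 1187.856

x_4 = 1187.856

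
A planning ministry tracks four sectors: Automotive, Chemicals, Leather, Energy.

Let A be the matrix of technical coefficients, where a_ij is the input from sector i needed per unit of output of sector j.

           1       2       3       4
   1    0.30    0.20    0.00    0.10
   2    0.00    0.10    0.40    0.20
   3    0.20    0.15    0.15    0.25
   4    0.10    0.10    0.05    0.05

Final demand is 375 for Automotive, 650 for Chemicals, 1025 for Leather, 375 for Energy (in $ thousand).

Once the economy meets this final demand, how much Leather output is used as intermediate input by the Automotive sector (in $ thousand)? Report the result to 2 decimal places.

z_31 = 233.90

I − A =
  [   0.70    -0.20     0.00    -0.10]
  [   0.00     0.90    -0.40    -0.20]
  [  -0.20    -0.15     0.85    -0.25]
  [  -0.10    -0.10    -0.05     0.95]
Compute the cofactors C_ij = (−1)^(i+j)·(3×3 minor ij) of I−A; the adjugate is their transpose:
adj(I−A) = Cᵀ =
  [ 0.63000   0.16825   0.08650   0.12450]
  [ 0.10500   0.54700   0.26900   0.19700]
  [ 0.19250   0.16075   0.57150   0.20450]
  [ 0.08750   0.08375   0.06750   0.47750]
det(I−A) = Σ_j (I−A)_1j·C_1j = (0.70)(0.63000) + (-0.20)(0.10500) + (0.00)(0.19250) + (-0.10)(0.08750) = 0.41125
(I − A)⁻¹ = adj(I−A) / det(I−A) ≈
  [   1.5319     0.4091     0.2103     0.3027]
  [   0.2553     1.3301     0.6541     0.4790]
  [   0.4681     0.3909     1.3897     0.4973]
  [   0.2128     0.2036     0.1641     1.1611]
First solve x = (I − A)⁻¹ d = adj(I−A)·d / det(I−A); in particular x_1 = (0.63000·375 + 0.16825·650 + 0.08650·1025 + 0.12450·375) / 0.41125 = 480.9625 / 0.41125 ≈ 1169.5137.
Intermediate flow from 3 to 1: z_31 = a_31 · x_1 = 0.20 × 480.9625 / 0.41125 = 96.1925 / 0.41125 ≈ 233.90.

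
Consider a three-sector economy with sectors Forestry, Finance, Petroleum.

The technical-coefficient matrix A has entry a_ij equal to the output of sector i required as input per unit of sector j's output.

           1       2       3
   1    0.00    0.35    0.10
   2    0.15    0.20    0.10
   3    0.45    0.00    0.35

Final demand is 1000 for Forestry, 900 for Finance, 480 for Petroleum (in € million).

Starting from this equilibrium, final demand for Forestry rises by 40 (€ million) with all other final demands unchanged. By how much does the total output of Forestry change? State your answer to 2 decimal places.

Δx_1 = 47.91

I − A =
  [   1.00    -0.35    -0.10]
  [  -0.15     0.80    -0.10]
  [  -0.45     0.00     0.65]
Cofactors of I−A, C_ij = (−1)^(i+j)·(minor ij) (rows/columns in the sector order above):
  C_11 = (0.80)(0.65) − (-0.10)(0.00) = 0.5200
  C_12 = −[(-0.15)(0.65) − (-0.10)(-0.45)] = 0.1425
  C_13 = (-0.15)(0.00) − (0.80)(-0.45) = 0.3600
  C_21 = −[(-0.35)(0.65) − (-0.10)(0.00)] = 0.2275
  C_22 = (1.00)(0.65) − (-0.10)(-0.45) = 0.6050
  C_23 = −[(1.00)(0.00) − (-0.35)(-0.45)] = 0.1575
  C_31 = (-0.35)(-0.10) − (-0.10)(0.80) = 0.1150
  C_32 = −[(1.00)(-0.10) − (-0.10)(-0.15)] = 0.1150
  C_33 = (1.00)(0.80) − (-0.35)(-0.15) = 0.7475
det(I−A) = Σ_j (I−A)_1j·C_1j = (1.00)(0.5200) + (-0.35)(0.1425) + (-0.10)(0.3600) = 0.434125
adj(I−A) = Cᵀ =
  [ 0.5200   0.2275   0.1150]
  [ 0.1425   0.6050   0.1150]
  [ 0.3600   0.1575   0.7475]
(I − A)⁻¹ = adj(I−A) / det(I−A) ≈
  [   1.1978     0.5240     0.2649]
  [   0.3282     1.3936     0.2649]
  [   0.8293     0.3628     1.7219]
Δx = (I − A)⁻¹ Δd with Δd having +40 in the Forestry component and 0 elsewhere.
So Δx_1 = L_11 · (+40), where L_11 = adj(I−A)_11 / det(I−A) = 0.5200 / 0.434125.
Δx_1 = 0.5200 × (+40) / 0.434125 = 20.80 / 0.434125 ≈ 47.91.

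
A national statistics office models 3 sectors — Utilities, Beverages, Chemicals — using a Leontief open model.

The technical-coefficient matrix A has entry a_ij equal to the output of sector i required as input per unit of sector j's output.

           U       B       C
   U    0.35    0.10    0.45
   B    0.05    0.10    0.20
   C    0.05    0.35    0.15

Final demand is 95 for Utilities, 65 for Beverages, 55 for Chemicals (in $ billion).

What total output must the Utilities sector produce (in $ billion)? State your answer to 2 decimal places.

I − A =
  [   0.65    -0.10    -0.45]
  [  -0.05     0.90    -0.20]
  [  -0.05    -0.35     0.85]
Cofactors of I−A, C_ij = (−1)^(i+j)·(minor ij) (rows/columns in the sector order above):
  C_11 = (0.90)(0.85) − (-0.20)(-0.35) = 0.6950
  C_12 = −[(-0.05)(0.85) − (-0.20)(-0.05)] = 0.0525
  C_13 = (-0.05)(-0.35) − (0.90)(-0.05) = 0.0625
  C_21 = −[(-0.10)(0.85) − (-0.45)(-0.35)] = 0.2425
  C_22 = (0.65)(0.85) − (-0.45)(-0.05) = 0.5300
  C_23 = −[(0.65)(-0.35) − (-0.10)(-0.05)] = 0.2325
  C_31 = (-0.10)(-0.20) − (-0.45)(0.90) = 0.4250
  C_32 = −[(0.65)(-0.20) − (-0.45)(-0.05)] = 0.1525
  C_33 = (0.65)(0.90) − (-0.10)(-0.05) = 0.5800
det(I−A) = Σ_j (I−A)_1j·C_1j = (0.65)(0.6950) + (-0.10)(0.0525) + (-0.45)(0.0625) = 0.418375
adj(I−A) = Cᵀ =
  [ 0.6950   0.2425   0.4250]
  [ 0.0525   0.5300   0.1525]
  [ 0.0625   0.2325   0.5800]
(I − A)⁻¹ = adj(I−A) / det(I−A) ≈
  [   1.6612     0.5796     1.0158]
  [   0.1255     1.2668     0.3645]
  [   0.1494     0.5557     1.3863]
x = (I − A)⁻¹ d = adj(I−A)·d / det(I−A), with det(I−A) = 0.418375:
  x_U = (0.6950·95 + 0.2425·65 + 0.4250·55) / 0.418375 = 105.1625 / 0.418375 ≈ 251.36
  x_B = (0.0525·95 + 0.5300·65 + 0.1525·55) / 0.418375 = 47.825 / 0.418375 ≈ 114.31
  x_C = (0.0625·95 + 0.2325·65 + 0.5800·55) / 0.418375 = 52.95 / 0.418375 ≈ 126.56

x_U = 251.36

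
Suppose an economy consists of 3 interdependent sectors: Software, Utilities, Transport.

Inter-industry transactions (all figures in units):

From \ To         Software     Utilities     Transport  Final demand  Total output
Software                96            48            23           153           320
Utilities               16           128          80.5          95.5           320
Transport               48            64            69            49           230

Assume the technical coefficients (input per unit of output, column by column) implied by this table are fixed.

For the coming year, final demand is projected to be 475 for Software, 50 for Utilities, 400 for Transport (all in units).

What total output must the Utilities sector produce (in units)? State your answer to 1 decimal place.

Technical coefficients a_ij = z_ij / X_j:
  a_SS = 96/320 = 0.30, a_US = 16/320 = 0.05, a_TS = 48/320 = 0.15
  a_SU = 48/320 = 0.15, a_UU = 128/320 = 0.40, a_TU = 64/320 = 0.20
  a_ST = 23/230 = 0.10, a_UT = 80.5/230 = 0.35, a_TT = 69/230 = 0.30
I − A =
  [   0.70    -0.15    -0.10]
  [  -0.05     0.60    -0.35]
  [  -0.15    -0.20     0.70]
Cofactors of I−A, C_ij = (−1)^(i+j)·(minor ij) (rows/columns in the sector order above):
  C_11 = (0.60)(0.70) − (-0.35)(-0.20) = 0.3500
  C_12 = −[(-0.05)(0.70) − (-0.35)(-0.15)] = 0.0875
  C_13 = (-0.05)(-0.20) − (0.60)(-0.15) = 0.1000
  C_21 = −[(-0.15)(0.70) − (-0.10)(-0.20)] = 0.1250
  C_22 = (0.70)(0.70) − (-0.10)(-0.15) = 0.4750
  C_23 = −[(0.70)(-0.20) − (-0.15)(-0.15)] = 0.1625
  C_31 = (-0.15)(-0.35) − (-0.10)(0.60) = 0.1125
  C_32 = −[(0.70)(-0.35) − (-0.10)(-0.05)] = 0.2500
  C_33 = (0.70)(0.60) − (-0.15)(-0.05) = 0.4125
det(I−A) = Σ_j (I−A)_1j·C_1j = (0.70)(0.3500) + (-0.15)(0.0875) + (-0.10)(0.1000) = 0.221875
adj(I−A) = Cᵀ =
  [ 0.3500   0.1250   0.1125]
  [ 0.0875   0.4750   0.2500]
  [ 0.1000   0.1625   0.4125]
(I − A)⁻¹ = adj(I−A) / det(I−A) ≈
  [   1.5775     0.5634     0.5070]
  [   0.3944     2.1408     1.1268]
  [   0.4507     0.7324     1.8592]
x = (I − A)⁻¹ d = adj(I−A)·d / det(I−A), with det(I−A) = 0.221875:
  x_S = (0.3500·475 + 0.1250·50 + 0.1125·400) / 0.221875 = 217.50 / 0.221875 ≈ 980.3
  x_U = (0.0875·475 + 0.4750·50 + 0.2500·400) / 0.221875 = 165.3125 / 0.221875 ≈ 745.1
  x_T = (0.1000·475 + 0.1625·50 + 0.4125·400) / 0.221875 = 220.625 / 0.221875 ≈ 994.4

x_U = 745.1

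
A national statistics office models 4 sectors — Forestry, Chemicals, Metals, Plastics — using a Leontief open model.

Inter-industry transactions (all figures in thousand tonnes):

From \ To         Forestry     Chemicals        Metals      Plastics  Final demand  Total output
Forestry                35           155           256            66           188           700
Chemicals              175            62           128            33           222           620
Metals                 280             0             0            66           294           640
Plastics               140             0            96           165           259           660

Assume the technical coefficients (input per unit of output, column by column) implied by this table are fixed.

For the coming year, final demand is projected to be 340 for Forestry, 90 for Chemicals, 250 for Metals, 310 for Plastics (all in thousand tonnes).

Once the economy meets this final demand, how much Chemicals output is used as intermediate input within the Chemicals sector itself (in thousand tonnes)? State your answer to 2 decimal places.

Technical coefficients a_ij = z_ij / X_j:
  a_11 = 35/700 = 0.05, a_21 = 175/700 = 0.25, a_31 = 280/700 = 0.40, a_41 = 140/700 = 0.20
  a_12 = 155/620 = 0.25, a_22 = 62/620 = 0.10, a_32 = 0/620 = 0.00, a_42 = 0/620 = 0.00
  a_13 = 256/640 = 0.40, a_23 = 128/640 = 0.20, a_33 = 0/640 = 0.00, a_43 = 96/640 = 0.15
  a_14 = 66/660 = 0.10, a_24 = 33/660 = 0.05, a_34 = 66/660 = 0.10, a_44 = 165/660 = 0.25
I − A =
  [   0.95    -0.25    -0.40    -0.10]
  [  -0.25     0.90    -0.20    -0.05]
  [  -0.40     0.00     1.00    -0.10]
  [  -0.20     0.00    -0.15     0.75]
Compute the cofactors C_ij = (−1)^(i+j)·(3×3 minor ij) of I−A; the adjugate is their transpose:
adj(I−A) = Cᵀ =
  [ 0.661500   0.183750   0.322875   0.143500]
  [ 0.260750   0.544250   0.228375   0.101500]
  [ 0.288000   0.080000   0.573875   0.120250]
  [ 0.234000   0.065000   0.200875   0.628500]
det(I−A) = Σ_j (I−A)_1j·C_1j = (0.95)(0.661500) + (-0.25)(0.260750) + (-0.40)(0.288000) + (-0.10)(0.234000) = 0.4246375
(I − A)⁻¹ = adj(I−A) / det(I−A) ≈
  [   1.5578     0.4327     0.7604     0.3379]
  [   0.6141     1.2817     0.5378     0.2390]
  [   0.6782     0.1884     1.3514     0.2832]
  [   0.5511     0.1531     0.4731     1.4801]
First solve x = (I − A)⁻¹ d = adj(I−A)·d / det(I−A); in particular x_2 = (0.260750·340 + 0.544250·90 + 0.228375·250 + 0.101500·310) / 0.4246375 = 226.19625 / 0.4246375 ≈ 532.6808.
Intermediate flow from 2 to 2: z_22 = a_22 · x_2 = 0.10 × 226.19625 / 0.4246375 = 22.619625 / 0.4246375 ≈ 53.27.

z_22 = 53.27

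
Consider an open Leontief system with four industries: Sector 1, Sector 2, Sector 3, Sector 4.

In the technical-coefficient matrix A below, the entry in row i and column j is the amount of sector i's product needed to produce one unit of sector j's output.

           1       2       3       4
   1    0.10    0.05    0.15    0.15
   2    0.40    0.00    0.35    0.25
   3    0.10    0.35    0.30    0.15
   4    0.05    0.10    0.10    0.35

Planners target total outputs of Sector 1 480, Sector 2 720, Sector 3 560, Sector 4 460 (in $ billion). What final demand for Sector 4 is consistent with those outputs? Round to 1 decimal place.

I − A =
  [   0.90    -0.05    -0.15    -0.15]
  [  -0.40     1.00    -0.35    -0.25]
  [  -0.10    -0.35     0.70    -0.15]
  [  -0.05    -0.10    -0.10     0.65]
d = (I − A) x:
  d_1 = (+0.90)·480 + (-0.05)·720 + (-0.15)·560 + (-0.15)·460 = 243.0
  d_2 = (-0.40)·480 + (+1.00)·720 + (-0.35)·560 + (-0.25)·460 = 217.0
  d_3 = (-0.10)·480 + (-0.35)·720 + (+0.70)·560 + (-0.15)·460 = 23.0
  d_4 = (-0.05)·480 + (-0.10)·720 + (-0.10)·560 + (+0.65)·460 = 147.0

d_4 = 147.0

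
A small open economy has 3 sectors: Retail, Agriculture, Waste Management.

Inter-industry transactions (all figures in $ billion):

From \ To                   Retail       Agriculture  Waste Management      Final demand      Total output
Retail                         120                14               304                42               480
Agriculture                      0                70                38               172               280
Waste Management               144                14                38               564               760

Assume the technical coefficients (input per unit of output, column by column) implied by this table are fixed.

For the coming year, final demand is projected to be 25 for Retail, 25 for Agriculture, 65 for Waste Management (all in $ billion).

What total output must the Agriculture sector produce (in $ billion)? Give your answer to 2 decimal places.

x_A = 39.90

Technical coefficients a_ij = z_ij / X_j:
  a_RR = 120/480 = 0.25, a_AR = 0/480 = 0.00, a_WR = 144/480 = 0.30
  a_RA = 14/280 = 0.05, a_AA = 70/280 = 0.25, a_WA = 14/280 = 0.05
  a_RW = 304/760 = 0.40, a_AW = 38/760 = 0.05, a_WW = 38/760 = 0.05
I − A =
  [   0.75    -0.05    -0.40]
  [   0.00     0.75    -0.05]
  [  -0.30    -0.05     0.95]
Cofactors of I−A, C_ij = (−1)^(i+j)·(minor ij) (rows/columns in the sector order above):
  C_11 = (0.75)(0.95) − (-0.05)(-0.05) = 0.7100
  C_12 = −[(0.00)(0.95) − (-0.05)(-0.30)] = 0.0150
  C_13 = (0.00)(-0.05) − (0.75)(-0.30) = 0.2250
  C_21 = −[(-0.05)(0.95) − (-0.40)(-0.05)] = 0.0675
  C_22 = (0.75)(0.95) − (-0.40)(-0.30) = 0.5925
  C_23 = −[(0.75)(-0.05) − (-0.05)(-0.30)] = 0.0525
  C_31 = (-0.05)(-0.05) − (-0.40)(0.75) = 0.3025
  C_32 = −[(0.75)(-0.05) − (-0.40)(0.00)] = 0.0375
  C_33 = (0.75)(0.75) − (-0.05)(0.00) = 0.5625
det(I−A) = Σ_j (I−A)_1j·C_1j = (0.75)(0.7100) + (-0.05)(0.0150) + (-0.40)(0.2250) = 0.44175
adj(I−A) = Cᵀ =
  [ 0.7100   0.0675   0.3025]
  [ 0.0150   0.5925   0.0375]
  [ 0.2250   0.0525   0.5625]
(I − A)⁻¹ = adj(I−A) / det(I−A) ≈
  [   1.6072     0.1528     0.6848]
  [   0.0340     1.3413     0.0849]
  [   0.5093     0.1188     1.2733]
x = (I − A)⁻¹ d = adj(I−A)·d / det(I−A), with det(I−A) = 0.44175:
  x_R = (0.7100·25 + 0.0675·25 + 0.3025·65) / 0.44175 = 39.10 / 0.44175 ≈ 88.51
  x_A = (0.0150·25 + 0.5925·25 + 0.0375·65) / 0.44175 = 17.625 / 0.44175 ≈ 39.90
  x_W = (0.2250·25 + 0.0525·25 + 0.5625·65) / 0.44175 = 43.50 / 0.44175 ≈ 98.47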